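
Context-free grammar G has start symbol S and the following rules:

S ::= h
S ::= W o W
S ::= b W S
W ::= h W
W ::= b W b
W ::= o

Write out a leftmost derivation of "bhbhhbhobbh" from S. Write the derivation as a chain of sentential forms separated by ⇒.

S ⇒ bWS ⇒ bhWS ⇒ bhbWbS ⇒ bhbhWbS ⇒ bhbhhWbS ⇒ bhbhhbWbbS ⇒ bhbhhbhWbbS ⇒ bhbhhbhobbS ⇒ bhbhhbhobbh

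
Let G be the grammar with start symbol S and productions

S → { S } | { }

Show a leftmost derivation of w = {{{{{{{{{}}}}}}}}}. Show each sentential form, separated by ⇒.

S ⇒ {S}   [S → { S }]
{S} ⇒ {{S}}   [S → { S }]
{{S}} ⇒ {{{S}}}   [S → { S }]
{{{S}}} ⇒ {{{{S}}}}   [S → { S }]
{{{{S}}}} ⇒ {{{{{S}}}}}   [S → { S }]
{{{{{S}}}}} ⇒ {{{{{{S}}}}}}   [S → { S }]
{{{{{{S}}}}}} ⇒ {{{{{{{S}}}}}}}   [S → { S }]
{{{{{{{S}}}}}}} ⇒ {{{{{{{{S}}}}}}}}   [S → { S }]
{{{{{{{{S}}}}}}}} ⇒ {{{{{{{{{}}}}}}}}}   [S → { }]

S ⇒ {S} ⇒ {{S}} ⇒ {{{S}}} ⇒ {{{{S}}}} ⇒ {{{{{S}}}}} ⇒ {{{{{{S}}}}}} ⇒ {{{{{{{S}}}}}}} ⇒ {{{{{{{{S}}}}}}}} ⇒ {{{{{{{{{}}}}}}}}}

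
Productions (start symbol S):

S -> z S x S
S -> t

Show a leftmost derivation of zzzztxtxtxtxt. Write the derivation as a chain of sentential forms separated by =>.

S => zSxS   [S -> z S x S]
zSxS => zzSxSxS   [S -> z S x S]
zzSxSxS => zzzSxSxSxS   [S -> z S x S]
zzzSxSxSxS => zzzzSxSxSxSxS   [S -> z S x S]
zzzzSxSxSxSxS => zzzztxSxSxSxS   [S -> t]
zzzztxSxSxSxS => zzzztxtxSxSxS   [S -> t]
zzzztxtxSxSxS => zzzztxtxtxSxS   [S -> t]
zzzztxtxtxSxS => zzzztxtxtxtxS   [S -> t]
zzzztxtxtxtxS => zzzztxtxtxtxt   [S -> t]

S=>zSxS=>zzSxSxS=>zzzSxSxSxS=>zzzzSxSxSxSxS=>zzzztxSxSxSxS=>zzzztxtxSxSxS=>zzzztxtxtxSxS=>zzzztxtxtxtxS=>zzzztxtxtxtxt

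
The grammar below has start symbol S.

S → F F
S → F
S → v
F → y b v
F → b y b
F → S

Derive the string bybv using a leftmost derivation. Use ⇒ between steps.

S ⇒ FF ⇒ bybF ⇒ bybS ⇒ bybv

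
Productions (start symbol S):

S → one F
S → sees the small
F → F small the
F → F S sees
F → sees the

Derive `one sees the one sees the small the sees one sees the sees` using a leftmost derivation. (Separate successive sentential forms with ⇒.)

S ⇒ one F ⇒ one F S sees ⇒ one F S sees S sees ⇒ one sees the S sees S sees ⇒ one sees the one F sees S sees ⇒ one sees the one F small the sees S sees ⇒ one sees the one sees the small the sees S sees ⇒ one sees the one sees the small the sees one F sees ⇒ one sees the one sees the small the sees one sees the sees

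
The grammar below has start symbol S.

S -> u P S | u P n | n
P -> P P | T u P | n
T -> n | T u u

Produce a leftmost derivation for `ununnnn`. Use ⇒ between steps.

S ⇒ uPS ⇒ uTuPS ⇒ unuPS ⇒ unuPPS ⇒ unuPPPS ⇒ ununPPS ⇒ ununnPS ⇒ ununnnS ⇒ ununnnn

S ⇒ uPS   [S -> u P S]
uPS ⇒ uTuPS   [P -> T u P]
uTuPS ⇒ unuPS   [T -> n]
unuPS ⇒ unuPPS   [P -> P P]
unuPPS ⇒ unuPPPS   [P -> P P]
unuPPPS ⇒ ununPPS   [P -> n]
ununPPS ⇒ ununnPS   [P -> n]
ununnPS ⇒ ununnnS   [P -> n]
ununnnS ⇒ ununnnn   [S -> n]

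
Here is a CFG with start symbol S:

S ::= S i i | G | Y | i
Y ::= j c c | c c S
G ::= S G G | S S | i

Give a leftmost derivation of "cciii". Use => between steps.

S => Sii => Yii => ccSii => ccGii => cciii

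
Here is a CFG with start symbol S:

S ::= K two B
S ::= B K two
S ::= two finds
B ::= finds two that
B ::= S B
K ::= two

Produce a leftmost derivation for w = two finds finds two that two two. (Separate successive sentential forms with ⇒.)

S ⇒ B K two ⇒ S B K two ⇒ two finds B K two ⇒ two finds finds two that K two ⇒ two finds finds two that two two

S ⇒ B K two   [S ::= B K two]
B K two ⇒ S B K two   [B ::= S B]
S B K two ⇒ two finds B K two   [S ::= two finds]
two finds B K two ⇒ two finds finds two that K two   [B ::= finds two that]
two finds finds two that K two ⇒ two finds finds two that two two   [K ::= two]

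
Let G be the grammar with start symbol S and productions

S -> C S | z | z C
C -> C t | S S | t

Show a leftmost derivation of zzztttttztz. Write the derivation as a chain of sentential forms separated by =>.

S => zC => zSS => zzCS => zzCtS => zzSStS => zzzCStS => zzzCtStS => zzzttStS => zzzttCStS => zzzttCtStS => zzzttCttStS => zzztttttStS => zzztttttztS => zzztttttztz

S => zC   [S -> z C]
zC => zSS   [C -> S S]
zSS => zzCS   [S -> z C]
zzCS => zzCtS   [C -> C t]
zzCtS => zzSStS   [C -> S S]
zzSStS => zzzCStS   [S -> z C]
zzzCStS => zzzCtStS   [C -> C t]
zzzCtStS => zzzttStS   [C -> t]
zzzttStS => zzzttCStS   [S -> C S]
zzzttCStS => zzzttCtStS   [C -> C t]
zzzttCtStS => zzzttCttStS   [C -> C t]
zzzttCttStS => zzztttttStS   [C -> t]
zzztttttStS => zzztttttztS   [S -> z]
zzztttttztS => zzztttttztz   [S -> z]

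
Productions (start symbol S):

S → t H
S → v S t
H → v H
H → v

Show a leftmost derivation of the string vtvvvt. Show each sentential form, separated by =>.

S => vSt   [S → v S t]
vSt => vtHt   [S → t H]
vtHt => vtvHt   [H → v H]
vtvHt => vtvvHt   [H → v H]
vtvvHt => vtvvvt   [H → v]

S => vSt => vtHt => vtvHt => vtvvHt => vtvvvt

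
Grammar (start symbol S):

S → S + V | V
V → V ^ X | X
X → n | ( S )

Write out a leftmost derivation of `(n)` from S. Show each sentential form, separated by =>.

S=>V=>X=>(S)=>(V)=>(X)=>(n)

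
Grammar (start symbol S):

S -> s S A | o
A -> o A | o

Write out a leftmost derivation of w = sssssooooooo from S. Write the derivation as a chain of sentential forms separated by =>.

S => sSA => ssSAA => sssSAAA => ssssSAAAA => sssssSAAAAA => sssssoAAAAA => sssssooAAAAA => sssssoooAAAA => sssssooooAAA => sssssoooooAA => sssssooooooA => sssssooooooo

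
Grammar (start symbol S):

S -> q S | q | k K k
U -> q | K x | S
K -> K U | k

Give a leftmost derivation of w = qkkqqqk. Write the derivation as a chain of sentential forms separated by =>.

S => qS => qkKk => qkKUk => qkKUUk => qkKUUUk => qkkUUUk => qkkqUUk => qkkqqUk => qkkqqqk

S => qS   [S -> q S]
qS => qkKk   [S -> k K k]
qkKk => qkKUk   [K -> K U]
qkKUk => qkKUUk   [K -> K U]
qkKUUk => qkKUUUk   [K -> K U]
qkKUUUk => qkkUUUk   [K -> k]
qkkUUUk => qkkqUUk   [U -> q]
qkkqUUk => qkkqqUk   [U -> q]
qkkqqUk => qkkqqqk   [U -> q]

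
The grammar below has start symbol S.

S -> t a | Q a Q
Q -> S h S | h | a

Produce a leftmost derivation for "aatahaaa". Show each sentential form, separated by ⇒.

S ⇒ QaQ   [S -> Q a Q]
QaQ ⇒ aaQ   [Q -> a]
aaQ ⇒ aaShS   [Q -> S h S]
aaShS ⇒ aatahS   [S -> t a]
aatahS ⇒ aatahQaQ   [S -> Q a Q]
aatahQaQ ⇒ aatahaaQ   [Q -> a]
aatahaaQ ⇒ aatahaaa   [Q -> a]

S ⇒ QaQ ⇒ aaQ ⇒ aaShS ⇒ aatahS ⇒ aatahQaQ ⇒ aatahaaQ ⇒ aatahaaa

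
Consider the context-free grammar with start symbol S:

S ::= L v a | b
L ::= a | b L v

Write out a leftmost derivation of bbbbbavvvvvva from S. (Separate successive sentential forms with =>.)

S => Lva   [S ::= L v a]
Lva => bLvva   [L ::= b L v]
bLvva => bbLvvva   [L ::= b L v]
bbLvvva => bbbLvvvva   [L ::= b L v]
bbbLvvvva => bbbbLvvvvva   [L ::= b L v]
bbbbLvvvvva => bbbbbLvvvvvva   [L ::= b L v]
bbbbbLvvvvvva => bbbbbavvvvvva   [L ::= a]

S => Lva => bLvva => bbLvvva => bbbLvvvva => bbbbLvvvvva => bbbbbLvvvvvva => bbbbbavvvvvva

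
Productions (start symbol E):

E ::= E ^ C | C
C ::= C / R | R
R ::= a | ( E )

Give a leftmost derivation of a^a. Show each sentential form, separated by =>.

E => E^C   [E ::= E ^ C]
E^C => C^C   [E ::= C]
C^C => R^C   [C ::= R]
R^C => a^C   [R ::= a]
a^C => a^R   [C ::= R]
a^R => a^a   [R ::= a]

E => E^C => C^C => R^C => a^C => a^R => a^a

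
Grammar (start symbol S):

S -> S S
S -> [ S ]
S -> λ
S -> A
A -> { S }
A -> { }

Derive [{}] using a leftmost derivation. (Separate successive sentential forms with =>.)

S => [S] => [SS] => [AS] => [{S}S] => [{}S] => [{}]

S => [S]   [S -> [ S ]]
[S] => [SS]   [S -> S S]
[SS] => [AS]   [S -> A]
[AS] => [{S}S]   [A -> { S }]
[{S}S] => [{}S]   [S -> λ]
[{}S] => [{}]   [S -> λ]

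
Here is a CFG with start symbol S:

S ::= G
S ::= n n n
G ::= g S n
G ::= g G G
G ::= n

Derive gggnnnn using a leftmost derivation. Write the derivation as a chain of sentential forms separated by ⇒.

S ⇒ G   [S ::= G]
G ⇒ gGG   [G ::= g G G]
gGG ⇒ ggGGG   [G ::= g G G]
ggGGG ⇒ gggSnGG   [G ::= g S n]
gggSnGG ⇒ gggGnGG   [S ::= G]
gggGnGG ⇒ gggnnGG   [G ::= n]
gggnnGG ⇒ gggnnnG   [G ::= n]
gggnnnG ⇒ gggnnnn   [G ::= n]

S⇒G⇒gGG⇒ggGGG⇒gggSnGG⇒gggGnGG⇒gggnnGG⇒gggnnnG⇒gggnnnn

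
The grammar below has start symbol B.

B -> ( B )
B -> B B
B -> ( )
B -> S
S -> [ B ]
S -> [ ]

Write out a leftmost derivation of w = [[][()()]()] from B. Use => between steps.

B => S => [B] => [BB] => [BBB] => [SBB] => [[]BB] => [[]SB] => [[][B]B] => [[][BB]B] => [[][()B]B] => [[][()()]B] => [[][()()]()]

B => S   [B -> S]
S => [B]   [S -> [ B ]]
[B] => [BB]   [B -> B B]
[BB] => [BBB]   [B -> B B]
[BBB] => [SBB]   [B -> S]
[SBB] => [[]BB]   [S -> [ ]]
[[]BB] => [[]SB]   [B -> S]
[[]SB] => [[][B]B]   [S -> [ B ]]
[[][B]B] => [[][BB]B]   [B -> B B]
[[][BB]B] => [[][()B]B]   [B -> ( )]
[[][()B]B] => [[][()()]B]   [B -> ( )]
[[][()()]B] => [[][()()]()]   [B -> ( )]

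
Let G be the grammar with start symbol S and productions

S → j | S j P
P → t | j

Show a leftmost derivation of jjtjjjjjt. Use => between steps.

S => SjP   [S → S j P]
SjP => SjPjP   [S → S j P]
SjPjP => SjPjPjP   [S → S j P]
SjPjPjP => SjPjPjPjP   [S → S j P]
SjPjPjPjP => jjPjPjPjP   [S → j]
jjPjPjPjP => jjtjPjPjP   [P → t]
jjtjPjPjP => jjtjjjPjP   [P → j]
jjtjjjPjP => jjtjjjjjP   [P → j]
jjtjjjjjP => jjtjjjjjt   [P → t]

S=>SjP=>SjPjP=>SjPjPjP=>SjPjPjPjP=>jjPjPjPjP=>jjtjPjPjP=>jjtjjjPjP=>jjtjjjjjP=>jjtjjjjjt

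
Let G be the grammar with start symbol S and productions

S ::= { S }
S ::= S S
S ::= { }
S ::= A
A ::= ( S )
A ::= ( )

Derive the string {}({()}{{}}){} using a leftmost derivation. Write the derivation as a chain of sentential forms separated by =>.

S => SS => SSS => {}SS => {}AS => {}(S)S => {}(SS)S => {}({S}S)S => {}({A}S)S => {}({()}S)S => {}({()}{S})S => {}({()}{{}})S => {}({()}{{}}){}

S => SS   [S ::= S S]
SS => SSS   [S ::= S S]
SSS => {}SS   [S ::= { }]
{}SS => {}AS   [S ::= A]
{}AS => {}(S)S   [A ::= ( S )]
{}(S)S => {}(SS)S   [S ::= S S]
{}(SS)S => {}({S}S)S   [S ::= { S }]
{}({S}S)S => {}({A}S)S   [S ::= A]
{}({A}S)S => {}({()}S)S   [A ::= ( )]
{}({()}S)S => {}({()}{S})S   [S ::= { S }]
{}({()}{S})S => {}({()}{{}})S   [S ::= { }]
{}({()}{{}})S => {}({()}{{}}){}   [S ::= { }]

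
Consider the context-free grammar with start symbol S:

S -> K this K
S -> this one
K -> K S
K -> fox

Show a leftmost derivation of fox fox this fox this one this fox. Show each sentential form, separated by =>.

S => K this K => K S this K => K S S this K => fox S S this K => fox K this K S this K => fox fox this K S this K => fox fox this fox S this K => fox fox this fox this one this K => fox fox this fox this one this fox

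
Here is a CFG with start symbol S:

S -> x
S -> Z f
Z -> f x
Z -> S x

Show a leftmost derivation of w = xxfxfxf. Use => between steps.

S=>Zf=>Sxf=>Zfxf=>Sxfxf=>Zfxfxf=>Sxfxfxf=>xxfxfxf

S => Zf   [S -> Z f]
Zf => Sxf   [Z -> S x]
Sxf => Zfxf   [S -> Z f]
Zfxf => Sxfxf   [Z -> S x]
Sxfxf => Zfxfxf   [S -> Z f]
Zfxfxf => Sxfxfxf   [Z -> S x]
Sxfxfxf => xxfxfxf   [S -> x]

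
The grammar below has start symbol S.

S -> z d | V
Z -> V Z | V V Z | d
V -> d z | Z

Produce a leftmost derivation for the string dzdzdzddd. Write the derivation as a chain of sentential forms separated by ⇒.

S⇒V⇒Z⇒VZ⇒ZZ⇒VVZZ⇒dzVZZ⇒dzdzZZ⇒dzdzVZZ⇒dzdzdzZZ⇒dzdzdzdZ⇒dzdzdzdVZ⇒dzdzdzdZZ⇒dzdzdzddZ⇒dzdzdzddd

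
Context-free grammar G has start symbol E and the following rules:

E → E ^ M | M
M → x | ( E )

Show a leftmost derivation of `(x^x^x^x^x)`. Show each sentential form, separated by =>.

E=>M=>(E)=>(E^M)=>(E^M^M)=>(E^M^M^M)=>(E^M^M^M^M)=>(M^M^M^M^M)=>(x^M^M^M^M)=>(x^x^M^M^M)=>(x^x^x^M^M)=>(x^x^x^x^M)=>(x^x^x^x^x)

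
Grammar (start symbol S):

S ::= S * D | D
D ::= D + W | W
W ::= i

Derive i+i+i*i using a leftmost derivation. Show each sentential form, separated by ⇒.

S ⇒ S*D   [S ::= S * D]
S*D ⇒ D*D   [S ::= D]
D*D ⇒ D+W*D   [D ::= D + W]
D+W*D ⇒ D+W+W*D   [D ::= D + W]
D+W+W*D ⇒ W+W+W*D   [D ::= W]
W+W+W*D ⇒ i+W+W*D   [W ::= i]
i+W+W*D ⇒ i+i+W*D   [W ::= i]
i+i+W*D ⇒ i+i+i*D   [W ::= i]
i+i+i*D ⇒ i+i+i*W   [D ::= W]
i+i+i*W ⇒ i+i+i*i   [W ::= i]

S ⇒ S*D ⇒ D*D ⇒ D+W*D ⇒ D+W+W*D ⇒ W+W+W*D ⇒ i+W+W*D ⇒ i+i+W*D ⇒ i+i+i*D ⇒ i+i+i*W ⇒ i+i+i*i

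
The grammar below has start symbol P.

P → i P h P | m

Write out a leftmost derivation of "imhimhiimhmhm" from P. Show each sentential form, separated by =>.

P => iPhP   [P → i P h P]
iPhP => imhP   [P → m]
imhP => imhiPhP   [P → i P h P]
imhiPhP => imhimhP   [P → m]
imhimhP => imhimhiPhP   [P → i P h P]
imhimhiPhP => imhimhiiPhPhP   [P → i P h P]
imhimhiiPhPhP => imhimhiimhPhP   [P → m]
imhimhiimhPhP => imhimhiimhmhP   [P → m]
imhimhiimhmhP => imhimhiimhmhm   [P → m]

P => iPhP => imhP => imhiPhP => imhimhP => imhimhiPhP => imhimhiiPhPhP => imhimhiimhPhP => imhimhiimhmhP => imhimhiimhmhm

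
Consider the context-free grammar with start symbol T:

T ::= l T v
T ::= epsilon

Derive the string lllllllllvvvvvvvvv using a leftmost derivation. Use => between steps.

T => lTv   [T ::= l T v]
lTv => llTvv   [T ::= l T v]
llTvv => lllTvvv   [T ::= l T v]
lllTvvv => llllTvvvv   [T ::= l T v]
llllTvvvv => lllllTvvvvv   [T ::= l T v]
lllllTvvvvv => llllllTvvvvvv   [T ::= l T v]
llllllTvvvvvv => lllllllTvvvvvvv   [T ::= l T v]
lllllllTvvvvvvv => llllllllTvvvvvvvv   [T ::= l T v]
llllllllTvvvvvvvv => lllllllllTvvvvvvvvv   [T ::= l T v]
lllllllllTvvvvvvvvv => lllllllllvvvvvvvvv   [T ::= epsilon]

T=>lTv=>llTvv=>lllTvvv=>llllTvvvv=>lllllTvvvvv=>llllllTvvvvvv=>lllllllTvvvvvvv=>llllllllTvvvvvvvv=>lllllllllTvvvvvvvvv=>lllllllllvvvvvvvvv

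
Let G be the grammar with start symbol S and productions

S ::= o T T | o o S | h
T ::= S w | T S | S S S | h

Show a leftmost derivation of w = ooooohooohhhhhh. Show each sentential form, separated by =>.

S => ooS   [S ::= o o S]
ooS => oooTT   [S ::= o T T]
oooTT => oooSSST   [T ::= S S S]
oooSSST => oooooSSST   [S ::= o o S]
oooooSSST => ooooohSST   [S ::= h]
ooooohSST => ooooohoTTST   [S ::= o T T]
ooooohoTTST => ooooohoSSSTST   [T ::= S S S]
ooooohoSSSTST => ooooohoooSSSTST   [S ::= o o S]
ooooohoooSSSTST => ooooohooohSSTST   [S ::= h]
ooooohooohSSTST => ooooohooohhSTST   [S ::= h]
ooooohooohhSTST => ooooohooohhhTST   [S ::= h]
ooooohooohhhTST => ooooohooohhhhST   [T ::= h]
ooooohooohhhhST => ooooohooohhhhhT   [S ::= h]
ooooohooohhhhhT => ooooohooohhhhhh   [T ::= h]

S => ooS => oooTT => oooSSST => oooooSSST => ooooohSST => ooooohoTTST => ooooohoSSSTST => ooooohoooSSSTST => ooooohooohSSTST => ooooohooohhSTST => ooooohooohhhTST => ooooohooohhhhST => ooooohooohhhhhT => ooooohooohhhhhh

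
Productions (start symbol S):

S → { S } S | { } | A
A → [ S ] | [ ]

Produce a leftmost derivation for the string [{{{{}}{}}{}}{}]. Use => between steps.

S => A => [S] => [{S}S] => [{{S}S}S] => [{{{S}S}S}S] => [{{{{}}S}S}S] => [{{{{}}{}}S}S] => [{{{{}}{}}{}}S] => [{{{{}}{}}{}}{}]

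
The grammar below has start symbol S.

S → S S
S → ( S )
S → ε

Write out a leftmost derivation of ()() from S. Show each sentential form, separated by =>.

S => SS => SSS => SSSS => (S)SSS => ()SSS => ()SS => ()(S)S => ()()S => ()()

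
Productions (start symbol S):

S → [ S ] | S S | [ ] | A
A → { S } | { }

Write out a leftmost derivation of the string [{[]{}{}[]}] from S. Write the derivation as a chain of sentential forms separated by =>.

S => [S]   [S → [ S ]]
[S] => [A]   [S → A]
[A] => [{S}]   [A → { S }]
[{S}] => [{SS}]   [S → S S]
[{SS}] => [{SSS}]   [S → S S]
[{SSS}] => [{[]SS}]   [S → [ ]]
[{[]SS}] => [{[]SSS}]   [S → S S]
[{[]SSS}] => [{[]ASS}]   [S → A]
[{[]ASS}] => [{[]{}SS}]   [A → { }]
[{[]{}SS}] => [{[]{}AS}]   [S → A]
[{[]{}AS}] => [{[]{}{}S}]   [A → { }]
[{[]{}{}S}] => [{[]{}{}[]}]   [S → [ ]]

S => [S] => [A] => [{S}] => [{SS}] => [{SSS}] => [{[]SS}] => [{[]SSS}] => [{[]ASS}] => [{[]{}SS}] => [{[]{}AS}] => [{[]{}{}S}] => [{[]{}{}[]}]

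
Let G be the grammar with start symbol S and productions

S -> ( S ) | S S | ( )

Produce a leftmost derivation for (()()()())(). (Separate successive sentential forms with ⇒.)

S ⇒ SS ⇒ (S)S ⇒ (SS)S ⇒ (SSS)S ⇒ (SSSS)S ⇒ (()SSS)S ⇒ (()()SS)S ⇒ (()()()S)S ⇒ (()()()())S ⇒ (()()()())()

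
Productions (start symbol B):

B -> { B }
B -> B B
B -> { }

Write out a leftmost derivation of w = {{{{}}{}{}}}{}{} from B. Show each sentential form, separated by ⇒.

B ⇒ BB   [B -> B B]
BB ⇒ BBB   [B -> B B]
BBB ⇒ {B}BB   [B -> { B }]
{B}BB ⇒ {{B}}BB   [B -> { B }]
{{B}}BB ⇒ {{BB}}BB   [B -> B B]
{{BB}}BB ⇒ {{BBB}}BB   [B -> B B]
{{BBB}}BB ⇒ {{{B}BB}}BB   [B -> { B }]
{{{B}BB}}BB ⇒ {{{{}}BB}}BB   [B -> { }]
{{{{}}BB}}BB ⇒ {{{{}}{}B}}BB   [B -> { }]
{{{{}}{}B}}BB ⇒ {{{{}}{}{}}}BB   [B -> { }]
{{{{}}{}{}}}BB ⇒ {{{{}}{}{}}}{}B   [B -> { }]
{{{{}}{}{}}}{}B ⇒ {{{{}}{}{}}}{}{}   [B -> { }]

B ⇒ BB ⇒ BBB ⇒ {B}BB ⇒ {{B}}BB ⇒ {{BB}}BB ⇒ {{BBB}}BB ⇒ {{{B}BB}}BB ⇒ {{{{}}BB}}BB ⇒ {{{{}}{}B}}BB ⇒ {{{{}}{}{}}}BB ⇒ {{{{}}{}{}}}{}B ⇒ {{{{}}{}{}}}{}{}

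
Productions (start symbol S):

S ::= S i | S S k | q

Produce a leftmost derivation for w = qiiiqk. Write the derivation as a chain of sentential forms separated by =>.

S => SSk   [S ::= S S k]
SSk => SiSk   [S ::= S i]
SiSk => SiiSk   [S ::= S i]
SiiSk => SiiiSk   [S ::= S i]
SiiiSk => qiiiSk   [S ::= q]
qiiiSk => qiiiqk   [S ::= q]

S => SSk => SiSk => SiiSk => SiiiSk => qiiiSk => qiiiqk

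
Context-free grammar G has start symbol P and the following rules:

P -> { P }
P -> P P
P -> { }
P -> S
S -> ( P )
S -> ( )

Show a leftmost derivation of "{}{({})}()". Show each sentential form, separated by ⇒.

P⇒PP⇒{}P⇒{}PP⇒{}{P}P⇒{}{S}P⇒{}{(P)}P⇒{}{({})}P⇒{}{({})}S⇒{}{({})}()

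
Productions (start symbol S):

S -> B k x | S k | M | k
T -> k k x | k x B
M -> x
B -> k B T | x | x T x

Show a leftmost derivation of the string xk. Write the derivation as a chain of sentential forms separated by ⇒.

S ⇒ Sk ⇒ Mk ⇒ xk

S ⇒ Sk   [S -> S k]
Sk ⇒ Mk   [S -> M]
Mk ⇒ xk   [M -> x]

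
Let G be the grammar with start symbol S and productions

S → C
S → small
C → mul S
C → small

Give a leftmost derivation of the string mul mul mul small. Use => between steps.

S => C => mul S => mul C => mul mul S => mul mul C => mul mul mul S => mul mul mul small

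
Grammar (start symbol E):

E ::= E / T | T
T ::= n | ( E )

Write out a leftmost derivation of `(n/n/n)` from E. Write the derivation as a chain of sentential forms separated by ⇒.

E ⇒ T   [E ::= T]
T ⇒ (E)   [T ::= ( E )]
(E) ⇒ (E/T)   [E ::= E / T]
(E/T) ⇒ (E/T/T)   [E ::= E / T]
(E/T/T) ⇒ (T/T/T)   [E ::= T]
(T/T/T) ⇒ (n/T/T)   [T ::= n]
(n/T/T) ⇒ (n/n/T)   [T ::= n]
(n/n/T) ⇒ (n/n/n)   [T ::= n]

E ⇒ T ⇒ (E) ⇒ (E/T) ⇒ (E/T/T) ⇒ (T/T/T) ⇒ (n/T/T) ⇒ (n/n/T) ⇒ (n/n/n)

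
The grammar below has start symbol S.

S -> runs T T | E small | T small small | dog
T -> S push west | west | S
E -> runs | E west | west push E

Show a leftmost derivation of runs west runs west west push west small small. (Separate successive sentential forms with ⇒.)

S ⇒ T small small ⇒ S push west small small ⇒ runs T T push west small small ⇒ runs west T push west small small ⇒ runs west S push west small small ⇒ runs west runs T T push west small small ⇒ runs west runs west T push west small small ⇒ runs west runs west west push west small small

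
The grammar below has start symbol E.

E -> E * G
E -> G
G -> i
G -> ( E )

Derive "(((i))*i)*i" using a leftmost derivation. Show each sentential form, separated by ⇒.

E⇒E*G⇒G*G⇒(E)*G⇒(E*G)*G⇒(G*G)*G⇒((E)*G)*G⇒((G)*G)*G⇒(((E))*G)*G⇒(((G))*G)*G⇒(((i))*G)*G⇒(((i))*i)*G⇒(((i))*i)*i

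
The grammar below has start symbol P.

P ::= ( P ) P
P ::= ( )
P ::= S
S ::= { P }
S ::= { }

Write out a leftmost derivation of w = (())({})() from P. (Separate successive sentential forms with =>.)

P => (P)P => (())P => (())(P)P => (())(S)P => (())({})P => (())({})()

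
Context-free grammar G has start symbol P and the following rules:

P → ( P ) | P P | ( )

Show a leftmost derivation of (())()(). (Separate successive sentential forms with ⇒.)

P ⇒ PP   [P → P P]
PP ⇒ PPP   [P → P P]
PPP ⇒ (P)PP   [P → ( P )]
(P)PP ⇒ (())PP   [P → ( )]
(())PP ⇒ (())()P   [P → ( )]
(())()P ⇒ (())()()   [P → ( )]

P ⇒ PP ⇒ PPP ⇒ (P)PP ⇒ (())PP ⇒ (())()P ⇒ (())()()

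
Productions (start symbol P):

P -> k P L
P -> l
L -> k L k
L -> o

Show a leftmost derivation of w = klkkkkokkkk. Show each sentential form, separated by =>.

P => kPL => klL => klkLk => klkkLkk => klkkkLkkk => klkkkkLkkkk => klkkkkokkkk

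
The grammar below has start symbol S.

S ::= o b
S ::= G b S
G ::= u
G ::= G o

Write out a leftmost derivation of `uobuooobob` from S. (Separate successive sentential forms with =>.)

S => GbS => GobS => uobS => uobGbS => uobGobS => uobGoobS => uobGooobS => uobuooobS => uobuooobob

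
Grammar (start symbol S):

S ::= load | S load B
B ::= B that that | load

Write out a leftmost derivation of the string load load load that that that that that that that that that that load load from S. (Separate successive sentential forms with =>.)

S => S load B => S load B load B => load load B load B => load load B that that load B => load load B that that that that load B => load load B that that that that that that load B => load load B that that that that that that that that load B => load load B that that that that that that that that that that load B => load load load that that that that that that that that that that load B => load load load that that that that that that that that that that load load

S => S load B   [S ::= S load B]
S load B => S load B load B   [S ::= S load B]
S load B load B => load load B load B   [S ::= load]
load load B load B => load load B that that load B   [B ::= B that that]
load load B that that load B => load load B that that that that load B   [B ::= B that that]
load load B that that that that load B => load load B that that that that that that load B   [B ::= B that that]
load load B that that that that that that load B => load load B that that that that that that that that load B   [B ::= B that that]
load load B that that that that that that that that load B => load load B that that that that that that that that that that load B   [B ::= B that that]
load load B that that that that that that that that that that load B => load load load that that that that that that that that that that load B   [B ::= load]
load load load that that that that that that that that that that load B => load load load that that that that that that that that that that load load   [B ::= load]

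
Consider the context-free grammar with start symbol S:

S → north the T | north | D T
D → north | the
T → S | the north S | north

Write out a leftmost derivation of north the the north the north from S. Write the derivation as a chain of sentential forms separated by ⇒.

S ⇒ north the T ⇒ north the the north S ⇒ north the the north D T ⇒ north the the north the T ⇒ north the the north the north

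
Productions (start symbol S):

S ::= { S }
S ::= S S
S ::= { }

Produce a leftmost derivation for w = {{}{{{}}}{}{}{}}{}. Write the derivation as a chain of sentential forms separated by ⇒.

S⇒SS⇒{S}S⇒{SS}S⇒{SSS}S⇒{SSSS}S⇒{{}SSS}S⇒{{}SSSS}S⇒{{}{S}SSS}S⇒{{}{{S}}SSS}S⇒{{}{{{}}}SSS}S⇒{{}{{{}}}{}SS}S⇒{{}{{{}}}{}{}S}S⇒{{}{{{}}}{}{}{}}S⇒{{}{{{}}}{}{}{}}{}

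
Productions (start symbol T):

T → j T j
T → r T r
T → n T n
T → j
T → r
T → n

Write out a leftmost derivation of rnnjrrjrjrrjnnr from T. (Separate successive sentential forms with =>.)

T=>rTr=>rnTnr=>rnnTnnr=>rnnjTjnnr=>rnnjrTrjnnr=>rnnjrrTrrjnnr=>rnnjrrjTjrrjnnr=>rnnjrrjrjrrjnnr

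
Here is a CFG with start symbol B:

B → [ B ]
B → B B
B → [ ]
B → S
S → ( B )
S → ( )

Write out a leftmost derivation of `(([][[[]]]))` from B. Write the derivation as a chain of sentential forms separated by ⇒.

B ⇒ S ⇒ (B) ⇒ (S) ⇒ ((B)) ⇒ ((BB)) ⇒ (([]B)) ⇒ (([][B])) ⇒ (([][[B]])) ⇒ (([][[[]]]))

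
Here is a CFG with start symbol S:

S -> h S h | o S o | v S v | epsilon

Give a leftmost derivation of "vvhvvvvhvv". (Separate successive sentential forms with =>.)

S => vSv   [S -> v S v]
vSv => vvSvv   [S -> v S v]
vvSvv => vvhShvv   [S -> h S h]
vvhShvv => vvhvSvhvv   [S -> v S v]
vvhvSvhvv => vvhvvSvvhvv   [S -> v S v]
vvhvvSvvhvv => vvhvvvvhvv   [S -> epsilon]

S => vSv => vvSvv => vvhShvv => vvhvSvhvv => vvhvvSvvhvv => vvhvvvvhvv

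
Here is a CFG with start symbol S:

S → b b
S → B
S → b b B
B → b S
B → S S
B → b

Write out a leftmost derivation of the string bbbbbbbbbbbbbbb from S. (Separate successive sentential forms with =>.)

S => bbB => bbSS => bbbbBS => bbbbbSS => bbbbbbbBS => bbbbbbbbSS => bbbbbbbbbbS => bbbbbbbbbbbbB => bbbbbbbbbbbbSS => bbbbbbbbbbbbBS => bbbbbbbbbbbbbS => bbbbbbbbbbbbbbb

S => bbB   [S → b b B]
bbB => bbSS   [B → S S]
bbSS => bbbbBS   [S → b b B]
bbbbBS => bbbbbSS   [B → b S]
bbbbbSS => bbbbbbbBS   [S → b b B]
bbbbbbbBS => bbbbbbbbSS   [B → b S]
bbbbbbbbSS => bbbbbbbbbbS   [S → b b]
bbbbbbbbbbS => bbbbbbbbbbbbB   [S → b b B]
bbbbbbbbbbbbB => bbbbbbbbbbbbSS   [B → S S]
bbbbbbbbbbbbSS => bbbbbbbbbbbbBS   [S → B]
bbbbbbbbbbbbBS => bbbbbbbbbbbbbS   [B → b]
bbbbbbbbbbbbbS => bbbbbbbbbbbbbbb   [S → b b]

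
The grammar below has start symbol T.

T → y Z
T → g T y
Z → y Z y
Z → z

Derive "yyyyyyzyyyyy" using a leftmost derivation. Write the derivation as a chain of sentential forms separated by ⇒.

T ⇒ yZ ⇒ yyZy ⇒ yyyZyy ⇒ yyyyZyyy ⇒ yyyyyZyyyy ⇒ yyyyyyZyyyyy ⇒ yyyyyyzyyyyy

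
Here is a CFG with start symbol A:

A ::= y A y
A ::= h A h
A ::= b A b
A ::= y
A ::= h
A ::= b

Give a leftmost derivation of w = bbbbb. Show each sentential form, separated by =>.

A => bAb => bbAbb => bbbbb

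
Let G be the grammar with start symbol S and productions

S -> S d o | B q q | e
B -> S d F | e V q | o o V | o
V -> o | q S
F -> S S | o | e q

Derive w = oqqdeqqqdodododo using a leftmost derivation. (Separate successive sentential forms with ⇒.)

S ⇒ Sdo   [S -> S d o]
Sdo ⇒ Sdodo   [S -> S d o]
Sdodo ⇒ Sdododo   [S -> S d o]
Sdododo ⇒ Sdodododo   [S -> S d o]
Sdodododo ⇒ Bqqdodododo   [S -> B q q]
Bqqdodododo ⇒ SdFqqdodododo   [B -> S d F]
SdFqqdodododo ⇒ BqqdFqqdodododo   [S -> B q q]
BqqdFqqdodododo ⇒ oqqdFqqdodododo   [B -> o]
oqqdFqqdodododo ⇒ oqqdeqqqdodododo   [F -> e q]

S⇒Sdo⇒Sdodo⇒Sdododo⇒Sdodododo⇒Bqqdodododo⇒SdFqqdodododo⇒BqqdFqqdodododo⇒oqqdFqqdodododo⇒oqqdeqqqdodododo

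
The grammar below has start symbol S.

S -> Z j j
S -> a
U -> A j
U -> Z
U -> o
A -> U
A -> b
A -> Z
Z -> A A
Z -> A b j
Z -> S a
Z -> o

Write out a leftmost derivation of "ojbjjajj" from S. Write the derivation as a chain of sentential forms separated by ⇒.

S ⇒ Zjj   [S -> Z j j]
Zjj ⇒ Sajj   [Z -> S a]
Sajj ⇒ Zjjajj   [S -> Z j j]
Zjjajj ⇒ AAjjajj   [Z -> A A]
AAjjajj ⇒ UAjjajj   [A -> U]
UAjjajj ⇒ AjAjjajj   [U -> A j]
AjAjjajj ⇒ ZjAjjajj   [A -> Z]
ZjAjjajj ⇒ ojAjjajj   [Z -> o]
ojAjjajj ⇒ ojbjjajj   [A -> b]

S ⇒ Zjj ⇒ Sajj ⇒ Zjjajj ⇒ AAjjajj ⇒ UAjjajj ⇒ AjAjjajj ⇒ ZjAjjajj ⇒ ojAjjajj ⇒ ojbjjajj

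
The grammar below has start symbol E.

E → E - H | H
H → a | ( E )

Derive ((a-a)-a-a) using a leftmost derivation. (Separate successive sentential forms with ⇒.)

E ⇒ H ⇒ (E) ⇒ (E-H) ⇒ (E-H-H) ⇒ (H-H-H) ⇒ ((E)-H-H) ⇒ ((E-H)-H-H) ⇒ ((H-H)-H-H) ⇒ ((a-H)-H-H) ⇒ ((a-a)-H-H) ⇒ ((a-a)-a-H) ⇒ ((a-a)-a-a)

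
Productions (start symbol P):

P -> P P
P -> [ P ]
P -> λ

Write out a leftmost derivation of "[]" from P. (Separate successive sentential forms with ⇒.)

P ⇒ PP   [P -> P P]
PP ⇒ PPP   [P -> P P]
PPP ⇒ PPPP   [P -> P P]
PPPP ⇒ PPPPP   [P -> P P]
PPPPP ⇒ [P]PPPP   [P -> [ P ]]
[P]PPPP ⇒ []PPPP   [P -> λ]
[]PPPP ⇒ []PPP   [P -> λ]
[]PPP ⇒ []PP   [P -> λ]
[]PP ⇒ []P   [P -> λ]
[]P ⇒ []   [P -> λ]

P⇒PP⇒PPP⇒PPPP⇒PPPPP⇒[P]PPPP⇒[]PPPP⇒[]PPP⇒[]PP⇒[]P⇒[]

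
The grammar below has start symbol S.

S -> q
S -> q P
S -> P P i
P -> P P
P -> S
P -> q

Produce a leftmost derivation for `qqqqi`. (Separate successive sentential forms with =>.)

S => PPi => SPi => qPPi => qPPPi => qSPPi => qqPPi => qqqPi => qqqSi => qqqqi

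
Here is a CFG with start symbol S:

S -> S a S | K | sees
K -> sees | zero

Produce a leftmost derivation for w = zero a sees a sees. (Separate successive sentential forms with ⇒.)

S ⇒ S a S   [S -> S a S]
S a S ⇒ S a S a S   [S -> S a S]
S a S a S ⇒ K a S a S   [S -> K]
K a S a S ⇒ zero a S a S   [K -> zero]
zero a S a S ⇒ zero a K a S   [S -> K]
zero a K a S ⇒ zero a sees a S   [K -> sees]
zero a sees a S ⇒ zero a sees a sees   [S -> sees]

S ⇒ S a S ⇒ S a S a S ⇒ K a S a S ⇒ zero a S a S ⇒ zero a K a S ⇒ zero a sees a S ⇒ zero a sees a sees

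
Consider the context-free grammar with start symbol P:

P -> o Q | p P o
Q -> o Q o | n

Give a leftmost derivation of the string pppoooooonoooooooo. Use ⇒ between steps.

P⇒pPo⇒ppPoo⇒pppPooo⇒pppoQooo⇒pppooQoooo⇒pppoooQooooo⇒pppooooQoooooo⇒pppoooooQooooooo⇒pppooooooQoooooooo⇒pppoooooonoooooooo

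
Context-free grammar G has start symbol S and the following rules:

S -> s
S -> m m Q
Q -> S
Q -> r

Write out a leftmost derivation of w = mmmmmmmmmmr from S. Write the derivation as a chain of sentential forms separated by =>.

S => mmQ => mmS => mmmmQ => mmmmS => mmmmmmQ => mmmmmmS => mmmmmmmmQ => mmmmmmmmS => mmmmmmmmmmQ => mmmmmmmmmmr

S => mmQ   [S -> m m Q]
mmQ => mmS   [Q -> S]
mmS => mmmmQ   [S -> m m Q]
mmmmQ => mmmmS   [Q -> S]
mmmmS => mmmmmmQ   [S -> m m Q]
mmmmmmQ => mmmmmmS   [Q -> S]
mmmmmmS => mmmmmmmmQ   [S -> m m Q]
mmmmmmmmQ => mmmmmmmmS   [Q -> S]
mmmmmmmmS => mmmmmmmmmmQ   [S -> m m Q]
mmmmmmmmmmQ => mmmmmmmmmmr   [Q -> r]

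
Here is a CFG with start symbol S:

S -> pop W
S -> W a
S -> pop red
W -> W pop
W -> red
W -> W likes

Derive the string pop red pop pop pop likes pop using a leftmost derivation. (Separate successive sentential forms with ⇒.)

S ⇒ pop W ⇒ pop W pop ⇒ pop W likes pop ⇒ pop W pop likes pop ⇒ pop W pop pop likes pop ⇒ pop W pop pop pop likes pop ⇒ pop red pop pop pop likes pop

S ⇒ pop W   [S -> pop W]
pop W ⇒ pop W pop   [W -> W pop]
pop W pop ⇒ pop W likes pop   [W -> W likes]
pop W likes pop ⇒ pop W pop likes pop   [W -> W pop]
pop W pop likes pop ⇒ pop W pop pop likes pop   [W -> W pop]
pop W pop pop likes pop ⇒ pop W pop pop pop likes pop   [W -> W pop]
pop W pop pop pop likes pop ⇒ pop red pop pop pop likes pop   [W -> red]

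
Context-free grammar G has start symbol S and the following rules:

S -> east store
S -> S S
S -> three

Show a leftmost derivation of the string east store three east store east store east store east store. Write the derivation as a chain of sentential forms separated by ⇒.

S ⇒ S S   [S -> S S]
S S ⇒ S S S   [S -> S S]
S S S ⇒ S S S S   [S -> S S]
S S S S ⇒ east store S S S   [S -> east store]
east store S S S ⇒ east store three S S   [S -> three]
east store three S S ⇒ east store three S S S   [S -> S S]
east store three S S S ⇒ east store three east store S S   [S -> east store]
east store three east store S S ⇒ east store three east store east store S   [S -> east store]
east store three east store east store S ⇒ east store three east store east store S S   [S -> S S]
east store three east store east store S S ⇒ east store three east store east store east store S   [S -> east store]
east store three east store east store east store S ⇒ east store three east store east store east store east store   [S -> east store]

S ⇒ S S ⇒ S S S ⇒ S S S S ⇒ east store S S S ⇒ east store three S S ⇒ east store three S S S ⇒ east store three east store S S ⇒ east store three east store east store S ⇒ east store three east store east store S S ⇒ east store three east store east store east store S ⇒ east store three east store east store east store east store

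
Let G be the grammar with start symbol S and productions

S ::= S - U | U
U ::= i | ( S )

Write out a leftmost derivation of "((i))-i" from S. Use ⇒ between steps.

S⇒S-U⇒U-U⇒(S)-U⇒(U)-U⇒((S))-U⇒((U))-U⇒((i))-U⇒((i))-i

S ⇒ S-U   [S ::= S - U]
S-U ⇒ U-U   [S ::= U]
U-U ⇒ (S)-U   [U ::= ( S )]
(S)-U ⇒ (U)-U   [S ::= U]
(U)-U ⇒ ((S))-U   [U ::= ( S )]
((S))-U ⇒ ((U))-U   [S ::= U]
((U))-U ⇒ ((i))-U   [U ::= i]
((i))-U ⇒ ((i))-i   [U ::= i]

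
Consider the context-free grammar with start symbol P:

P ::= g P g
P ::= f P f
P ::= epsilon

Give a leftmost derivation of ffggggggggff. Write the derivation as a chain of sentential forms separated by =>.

P => fPf => ffPff => ffgPgff => ffggPggff => ffgggPgggff => ffggggPggggff => ffggggggggff

P => fPf   [P ::= f P f]
fPf => ffPff   [P ::= f P f]
ffPff => ffgPgff   [P ::= g P g]
ffgPgff => ffggPggff   [P ::= g P g]
ffggPggff => ffgggPgggff   [P ::= g P g]
ffgggPgggff => ffggggPggggff   [P ::= g P g]
ffggggPggggff => ffggggggggff   [P ::= epsilon]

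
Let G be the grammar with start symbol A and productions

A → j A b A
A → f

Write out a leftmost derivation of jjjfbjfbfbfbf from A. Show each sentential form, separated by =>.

A => jAbA   [A → j A b A]
jAbA => jjAbAbA   [A → j A b A]
jjAbAbA => jjjAbAbAbA   [A → j A b A]
jjjAbAbAbA => jjjfbAbAbA   [A → f]
jjjfbAbAbA => jjjfbjAbAbAbA   [A → j A b A]
jjjfbjAbAbAbA => jjjfbjfbAbAbA   [A → f]
jjjfbjfbAbAbA => jjjfbjfbfbAbA   [A → f]
jjjfbjfbfbAbA => jjjfbjfbfbfbA   [A → f]
jjjfbjfbfbfbA => jjjfbjfbfbfbf   [A → f]

A => jAbA => jjAbAbA => jjjAbAbAbA => jjjfbAbAbA => jjjfbjAbAbAbA => jjjfbjfbAbAbA => jjjfbjfbfbAbA => jjjfbjfbfbfbA => jjjfbjfbfbfbf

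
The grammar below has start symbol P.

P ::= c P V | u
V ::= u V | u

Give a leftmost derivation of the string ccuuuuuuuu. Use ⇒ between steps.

P⇒cPV⇒ccPVV⇒ccuVV⇒ccuuVV⇒ccuuuVV⇒ccuuuuVV⇒ccuuuuuV⇒ccuuuuuuV⇒ccuuuuuuuV⇒ccuuuuuuuu

P ⇒ cPV   [P ::= c P V]
cPV ⇒ ccPVV   [P ::= c P V]
ccPVV ⇒ ccuVV   [P ::= u]
ccuVV ⇒ ccuuVV   [V ::= u V]
ccuuVV ⇒ ccuuuVV   [V ::= u V]
ccuuuVV ⇒ ccuuuuVV   [V ::= u V]
ccuuuuVV ⇒ ccuuuuuV   [V ::= u]
ccuuuuuV ⇒ ccuuuuuuV   [V ::= u V]
ccuuuuuuV ⇒ ccuuuuuuuV   [V ::= u V]
ccuuuuuuuV ⇒ ccuuuuuuuu   [V ::= u]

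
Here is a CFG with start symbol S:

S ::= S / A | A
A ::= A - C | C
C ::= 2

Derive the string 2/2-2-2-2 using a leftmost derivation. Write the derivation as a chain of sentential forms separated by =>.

S => S/A => A/A => C/A => 2/A => 2/A-C => 2/A-C-C => 2/A-C-C-C => 2/C-C-C-C => 2/2-C-C-C => 2/2-2-C-C => 2/2-2-2-C => 2/2-2-2-2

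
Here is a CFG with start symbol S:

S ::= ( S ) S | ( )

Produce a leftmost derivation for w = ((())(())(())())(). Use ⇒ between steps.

S ⇒ (S)S ⇒ ((S)S)S ⇒ ((())S)S ⇒ ((())(S)S)S ⇒ ((())(())S)S ⇒ ((())(())(S)S)S ⇒ ((())(())(())S)S ⇒ ((())(())(())())S ⇒ ((())(())(())())()

S ⇒ (S)S   [S ::= ( S ) S]
(S)S ⇒ ((S)S)S   [S ::= ( S ) S]
((S)S)S ⇒ ((())S)S   [S ::= ( )]
((())S)S ⇒ ((())(S)S)S   [S ::= ( S ) S]
((())(S)S)S ⇒ ((())(())S)S   [S ::= ( )]
((())(())S)S ⇒ ((())(())(S)S)S   [S ::= ( S ) S]
((())(())(S)S)S ⇒ ((())(())(())S)S   [S ::= ( )]
((())(())(())S)S ⇒ ((())(())(())())S   [S ::= ( )]
((())(())(())())S ⇒ ((())(())(())())()   [S ::= ( )]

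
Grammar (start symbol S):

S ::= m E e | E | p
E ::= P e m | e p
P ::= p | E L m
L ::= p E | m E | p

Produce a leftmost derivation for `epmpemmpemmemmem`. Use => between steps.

S => E   [S ::= E]
E => Pem   [E ::= P e m]
Pem => ELmem   [P ::= E L m]
ELmem => epLmem   [E ::= e p]
epLmem => epmEmem   [L ::= m E]
epmEmem => epmPemmem   [E ::= P e m]
epmPemmem => epmELmemmem   [P ::= E L m]
epmELmemmem => epmPemLmemmem   [E ::= P e m]
epmPemLmemmem => epmpemLmemmem   [P ::= p]
epmpemLmemmem => epmpemmEmemmem   [L ::= m E]
epmpemmEmemmem => epmpemmPemmemmem   [E ::= P e m]
epmpemmPemmemmem => epmpemmpemmemmem   [P ::= p]

S=>E=>Pem=>ELmem=>epLmem=>epmEmem=>epmPemmem=>epmELmemmem=>epmPemLmemmem=>epmpemLmemmem=>epmpemmEmemmem=>epmpemmPemmemmem=>epmpemmpemmemmem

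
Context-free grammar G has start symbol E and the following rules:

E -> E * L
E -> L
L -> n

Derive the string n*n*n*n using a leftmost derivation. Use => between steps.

E => E*L => E*L*L => E*L*L*L => L*L*L*L => n*L*L*L => n*n*L*L => n*n*n*L => n*n*n*n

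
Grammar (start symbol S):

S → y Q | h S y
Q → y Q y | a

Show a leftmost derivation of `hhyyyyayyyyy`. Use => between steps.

S=>hSy=>hhSyy=>hhyQyy=>hhyyQyyy=>hhyyyQyyyy=>hhyyyyQyyyyy=>hhyyyyayyyyy

S => hSy   [S → h S y]
hSy => hhSyy   [S → h S y]
hhSyy => hhyQyy   [S → y Q]
hhyQyy => hhyyQyyy   [Q → y Q y]
hhyyQyyy => hhyyyQyyyy   [Q → y Q y]
hhyyyQyyyy => hhyyyyQyyyyy   [Q → y Q y]
hhyyyyQyyyyy => hhyyyyayyyyy   [Q → a]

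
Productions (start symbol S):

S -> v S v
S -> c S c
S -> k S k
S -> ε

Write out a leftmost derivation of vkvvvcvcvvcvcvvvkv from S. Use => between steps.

S => vSv   [S -> v S v]
vSv => vkSkv   [S -> k S k]
vkSkv => vkvSvkv   [S -> v S v]
vkvSvkv => vkvvSvvkv   [S -> v S v]
vkvvSvvkv => vkvvvSvvvkv   [S -> v S v]
vkvvvSvvvkv => vkvvvcScvvvkv   [S -> c S c]
vkvvvcScvvvkv => vkvvvcvSvcvvvkv   [S -> v S v]
vkvvvcvSvcvvvkv => vkvvvcvcScvcvvvkv   [S -> c S c]
vkvvvcvcScvcvvvkv => vkvvvcvcvSvcvcvvvkv   [S -> v S v]
vkvvvcvcvSvcvcvvvkv => vkvvvcvcvvcvcvvvkv   [S -> ε]

S => vSv => vkSkv => vkvSvkv => vkvvSvvkv => vkvvvSvvvkv => vkvvvcScvvvkv => vkvvvcvSvcvvvkv => vkvvvcvcScvcvvvkv => vkvvvcvcvSvcvcvvvkv => vkvvvcvcvvcvcvvvkv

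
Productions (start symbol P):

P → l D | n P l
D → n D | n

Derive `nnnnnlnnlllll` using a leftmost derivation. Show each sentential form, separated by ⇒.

P⇒nPl⇒nnPll⇒nnnPlll⇒nnnnPllll⇒nnnnnPlllll⇒nnnnnlDlllll⇒nnnnnlnDlllll⇒nnnnnlnnlllll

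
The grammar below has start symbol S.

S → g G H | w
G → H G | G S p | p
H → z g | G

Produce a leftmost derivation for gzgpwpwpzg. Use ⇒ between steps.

S ⇒ gGH ⇒ gHGH ⇒ gzgGH ⇒ gzgGSpH ⇒ gzgGSpSpH ⇒ gzgpSpSpH ⇒ gzgpwpSpH ⇒ gzgpwpwpH ⇒ gzgpwpwpzg

S ⇒ gGH   [S → g G H]
gGH ⇒ gHGH   [G → H G]
gHGH ⇒ gzgGH   [H → z g]
gzgGH ⇒ gzgGSpH   [G → G S p]
gzgGSpH ⇒ gzgGSpSpH   [G → G S p]
gzgGSpSpH ⇒ gzgpSpSpH   [G → p]
gzgpSpSpH ⇒ gzgpwpSpH   [S → w]
gzgpwpSpH ⇒ gzgpwpwpH   [S → w]
gzgpwpwpH ⇒ gzgpwpwpzg   [H → z g]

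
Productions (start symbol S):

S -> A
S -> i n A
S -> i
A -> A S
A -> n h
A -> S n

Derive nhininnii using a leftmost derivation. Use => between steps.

S => A   [S -> A]
A => AS   [A -> A S]
AS => ASS   [A -> A S]
ASS => ASSS   [A -> A S]
ASSS => nhSSS   [A -> n h]
nhSSS => nhinASS   [S -> i n A]
nhinASS => nhinSnSS   [A -> S n]
nhinSnSS => nhinAnSS   [S -> A]
nhinAnSS => nhinSnnSS   [A -> S n]
nhinSnnSS => nhininnSS   [S -> i]
nhininnSS => nhininniS   [S -> i]
nhininniS => nhininnii   [S -> i]

S => A => AS => ASS => ASSS => nhSSS => nhinASS => nhinSnSS => nhinAnSS => nhinSnnSS => nhininnSS => nhininniS => nhininnii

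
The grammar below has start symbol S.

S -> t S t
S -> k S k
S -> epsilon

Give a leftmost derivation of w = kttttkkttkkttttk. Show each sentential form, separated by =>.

S => kSk   [S -> k S k]
kSk => ktStk   [S -> t S t]
ktStk => kttSttk   [S -> t S t]
kttSttk => ktttStttk   [S -> t S t]
ktttStttk => kttttSttttk   [S -> t S t]
kttttSttttk => kttttkSkttttk   [S -> k S k]
kttttkSkttttk => kttttkkSkkttttk   [S -> k S k]
kttttkkSkkttttk => kttttkktStkkttttk   [S -> t S t]
kttttkktStkkttttk => kttttkkttkkttttk   [S -> epsilon]

S => kSk => ktStk => kttSttk => ktttStttk => kttttSttttk => kttttkSkttttk => kttttkkSkkttttk => kttttkktStkkttttk => kttttkkttkkttttk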